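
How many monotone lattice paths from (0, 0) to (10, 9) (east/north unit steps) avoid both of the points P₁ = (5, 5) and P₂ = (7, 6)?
Number of paths = 41426

Inclusion–exclusion. Total paths: C(19, 10) = 92378. Through P₁: C(10, 5)·C(9, 5) = 31752. Through P₂: C(13, 7)·C(6, 3) = 34320. Since P₁ is strictly southwest of P₂, a monotone path through both must visit P₁ then P₂; paths through both = C(10, 5)·C(3, 2)·C(6, 3) = 15120. Avoid both = 92378 − 31752 − 34320 + 15120 = 41426.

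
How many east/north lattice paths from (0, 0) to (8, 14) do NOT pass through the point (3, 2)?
Number of paths = 257890

Total paths from (0, 0) to (8, 14): C(22, 8) = 319770. Paths through (3, 2): (paths (0, 0) → (3, 2)) × (paths (3, 2) → (8, 14)) = C(5, 3) · C(17, 5) = 10 · 6188 = 61880. Avoidance count = 319770 − 61880 = 257890.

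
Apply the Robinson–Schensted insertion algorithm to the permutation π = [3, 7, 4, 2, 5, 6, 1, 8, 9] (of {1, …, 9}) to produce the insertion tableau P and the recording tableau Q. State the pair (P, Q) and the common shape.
P = [1, 4, 5, 6, 8, 9] / [2] / [3] / [7];  Q = [1, 2, 5, 6, 8, 9] / [3] / [4] / [7];  common shape = (6, 1, 1, 1)

Row-insert the values π_1, π_2, … into P one at a time, bumping the leftmost entry strictly greater than the inserted value down to the next row. The recording tableau Q records, in position (i, j), the step at which that cell was added to P.
  Insert 3 (step 1): P = [3];  Q = [1]
  Insert 7 (step 2): P = [3, 7];  Q = [1, 2]
  Insert 4 (step 3): P = [3, 4] / [7];  Q = [1, 2] / [3]
  Insert 2 (step 4): P = [2, 4] / [3] / [7];  Q = [1, 2] / [3] / [4]
  Insert 5 (step 5): P = [2, 4, 5] / [3] / [7];  Q = [1, 2, 5] / [3] / [4]
  Insert 6 (step 6): P = [2, 4, 5, 6] / [3] / [7];  Q = [1, 2, 5, 6] / [3] / [4]
  Insert 1 (step 7): P = [1, 4, 5, 6] / [2] / [3] / [7];  Q = [1, 2, 5, 6] / [3] / [4] / [7]
  Insert 8 (step 8): P = [1, 4, 5, 6, 8] / [2] / [3] / [7];  Q = [1, 2, 5, 6, 8] / [3] / [4] / [7]
  Insert 9 (step 9): P = [1, 4, 5, 6, 8, 9] / [2] / [3] / [7];  Q = [1, 2, 5, 6, 8, 9] / [3] / [4] / [7]
Final shape: (6, 1, 1, 1).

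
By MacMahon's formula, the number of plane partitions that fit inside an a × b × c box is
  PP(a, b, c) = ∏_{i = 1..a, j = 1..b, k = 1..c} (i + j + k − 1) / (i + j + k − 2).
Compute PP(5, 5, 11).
PP(5, 5, 11) = 46960429261824

Evaluate the triple product over i = 1..5, j = 1..5, k = 1..11. The factors are (2/1) · (3/2) · (4/3) · (5/4) · (6/5) · (7/6) · (8/7) · (9/8) · … (275 factors total). The numerators and denominators telescope so the product is an integer; carrying out the multiplication exactly gives PP(5, 5, 11) = 46960429261824.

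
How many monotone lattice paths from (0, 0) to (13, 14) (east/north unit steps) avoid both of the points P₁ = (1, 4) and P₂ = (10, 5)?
Number of paths = 16175410

Inclusion–exclusion. Total paths: C(27, 13) = 20058300. Through P₁: C(5, 1)·C(22, 12) = 3233230. Through P₂: C(15, 10)·C(12, 3) = 660660. Since P₁ is strictly southwest of P₂, a monotone path through both must visit P₁ then P₂; paths through both = C(5, 1)·C(10, 9)·C(12, 3) = 11000. Avoid both = 20058300 − 3233230 − 660660 + 11000 = 16175410.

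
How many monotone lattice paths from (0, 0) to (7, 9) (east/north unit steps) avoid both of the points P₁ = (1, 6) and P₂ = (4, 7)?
Number of paths = 7832

Inclusion–exclusion. Total paths: C(16, 7) = 11440. Through P₁: C(7, 1)·C(9, 6) = 588. Through P₂: C(11, 4)·C(5, 3) = 3300. Since P₁ is strictly southwest of P₂, a monotone path through both must visit P₁ then P₂; paths through both = C(7, 1)·C(4, 3)·C(5, 3) = 280. Avoid both = 11440 − 588 − 3300 + 280 = 7832.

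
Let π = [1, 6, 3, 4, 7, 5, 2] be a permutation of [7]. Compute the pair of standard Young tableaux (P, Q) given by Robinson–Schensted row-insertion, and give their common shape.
P = [1, 2, 4, 5] / [3, 7] / [6];  Q = [1, 2, 4, 5] / [3, 6] / [7];  common shape = (4, 2, 1)

Row-insert the values π_1, π_2, … into P one at a time, bumping the leftmost entry strictly greater than the inserted value down to the next row. The recording tableau Q records, in position (i, j), the step at which that cell was added to P.
  Insert 1 (step 1): P = [1];  Q = [1]
  Insert 6 (step 2): P = [1, 6];  Q = [1, 2]
  Insert 3 (step 3): P = [1, 3] / [6];  Q = [1, 2] / [3]
  Insert 4 (step 4): P = [1, 3, 4] / [6];  Q = [1, 2, 4] / [3]
  Insert 7 (step 5): P = [1, 3, 4, 7] / [6];  Q = [1, 2, 4, 5] / [3]
  Insert 5 (step 6): P = [1, 3, 4, 5] / [6, 7];  Q = [1, 2, 4, 5] / [3, 6]
  Insert 2 (step 7): P = [1, 2, 4, 5] / [3, 7] / [6];  Q = [1, 2, 4, 5] / [3, 6] / [7]
Final shape: (4, 2, 1).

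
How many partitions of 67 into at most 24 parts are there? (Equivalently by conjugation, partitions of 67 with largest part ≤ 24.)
p(67, parts ≤ 24) = 2368572

Use the recurrence p(n, m) = p(n, m−1) + p(n−m, m): either the largest part is < m (count p(n, m−1)) or the largest part is exactly m (remove one copy of m, count p(n−m, m)). With p(0, ·) = 1 this gives p(67, parts ≤ 24) = 2368572. (By conjugating Young diagrams, this also counts partitions of 67 into at most 24 parts.)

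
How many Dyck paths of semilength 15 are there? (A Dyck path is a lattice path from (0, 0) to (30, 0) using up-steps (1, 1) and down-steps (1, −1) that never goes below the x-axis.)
C_15 = 9694845

These Dyck paths are counted by the Catalan number C_n = (1/(n + 1)) · C(2n, n). For n = 15: C_15 = (1/16) · C(30, 15) = 155117520/16 = 9694845.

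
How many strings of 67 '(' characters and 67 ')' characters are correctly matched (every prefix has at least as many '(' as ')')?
C_67 = 22033725021956517463358552614056949950

These balanced parentheses are counted by the Catalan number C_n = (1/(n + 1)) · C(2n, n). For n = 67: C_67 = (1/68) · C(134, 67) = 1498293301493043187508381577755872596600/68 = 22033725021956517463358552614056949950.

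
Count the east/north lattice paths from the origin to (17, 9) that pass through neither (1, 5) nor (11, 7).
Number of paths = 2215496

Inclusion–exclusion. Total paths: C(26, 17) = 3124550. Through P₁: C(6, 1)·C(20, 16) = 29070. Through P₂: C(18, 11)·C(8, 6) = 891072. Since P₁ is strictly southwest of P₂, a monotone path through both must visit P₁ then P₂; paths through both = C(6, 1)·C(12, 10)·C(8, 6) = 11088. Avoid both = 3124550 − 29070 − 891072 + 11088 = 2215496.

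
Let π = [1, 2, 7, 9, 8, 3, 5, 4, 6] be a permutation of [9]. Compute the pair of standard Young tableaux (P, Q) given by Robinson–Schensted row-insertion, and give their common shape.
P = [1, 2, 3, 4, 6] / [5, 8] / [7] / [9];  Q = [1, 2, 3, 4, 9] / [5, 7] / [6] / [8];  common shape = (5, 2, 1, 1)

Row-insert the values π_1, π_2, … into P one at a time, bumping the leftmost entry strictly greater than the inserted value down to the next row. The recording tableau Q records, in position (i, j), the step at which that cell was added to P.
  Insert 1 (step 1): P = [1];  Q = [1]
  Insert 2 (step 2): P = [1, 2];  Q = [1, 2]
  Insert 7 (step 3): P = [1, 2, 7];  Q = [1, 2, 3]
  Insert 9 (step 4): P = [1, 2, 7, 9];  Q = [1, 2, 3, 4]
  Insert 8 (step 5): P = [1, 2, 7, 8] / [9];  Q = [1, 2, 3, 4] / [5]
  Insert 3 (step 6): P = [1, 2, 3, 8] / [7] / [9];  Q = [1, 2, 3, 4] / [5] / [6]
  Insert 5 (step 7): P = [1, 2, 3, 5] / [7, 8] / [9];  Q = [1, 2, 3, 4] / [5, 7] / [6]
  Insert 4 (step 8): P = [1, 2, 3, 4] / [5, 8] / [7] / [9];  Q = [1, 2, 3, 4] / [5, 7] / [6] / [8]
  Insert 6 (step 9): P = [1, 2, 3, 4, 6] / [5, 8] / [7] / [9];  Q = [1, 2, 3, 4, 9] / [5, 7] / [6] / [8]
Final shape: (5, 2, 1, 1).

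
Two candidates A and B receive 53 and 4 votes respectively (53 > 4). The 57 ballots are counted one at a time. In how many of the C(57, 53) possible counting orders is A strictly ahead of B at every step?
Strict-lead orderings = 339570

Total orderings of the 57 votes with 53 for A: C(57, 53) = 395010. By the Bertrand ballot formula (Cycle Lemma / reflection principle), the number of orderings in which A is strictly ahead of B throughout is (p − q)/(p + q) · C(p + q, p) = (53 − 4)/(53 + 4) · 395010 = 339570.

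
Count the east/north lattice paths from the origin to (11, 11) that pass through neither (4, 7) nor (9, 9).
Number of paths = 346392

Inclusion–exclusion. Total paths: C(22, 11) = 705432. Through P₁: C(11, 4)·C(11, 7) = 108900. Through P₂: C(18, 9)·C(4, 2) = 291720. Since P₁ is strictly southwest of P₂, a monotone path through both must visit P₁ then P₂; paths through both = C(11, 4)·C(7, 5)·C(4, 2) = 41580. Avoid both = 705432 − 108900 − 291720 + 41580 = 346392.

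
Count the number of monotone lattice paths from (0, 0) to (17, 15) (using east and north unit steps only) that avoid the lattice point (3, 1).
Number of paths = 405256320

Total paths from (0, 0) to (17, 15): C(32, 17) = 565722720. Paths through (3, 1): (paths (0, 0) → (3, 1)) × (paths (3, 1) → (17, 15)) = C(4, 3) · C(28, 14) = 4 · 40116600 = 160466400. Avoidance count = 565722720 − 160466400 = 405256320.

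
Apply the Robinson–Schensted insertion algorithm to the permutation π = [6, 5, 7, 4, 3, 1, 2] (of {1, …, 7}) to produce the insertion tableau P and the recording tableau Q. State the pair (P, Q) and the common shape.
P = [1, 2] / [3, 7] / [4] / [5] / [6];  Q = [1, 3] / [2, 7] / [4] / [5] / [6];  common shape = (2, 2, 1, 1, 1)

Row-insert the values π_1, π_2, … into P one at a time, bumping the leftmost entry strictly greater than the inserted value down to the next row. The recording tableau Q records, in position (i, j), the step at which that cell was added to P.
  Insert 6 (step 1): P = [6];  Q = [1]
  Insert 5 (step 2): P = [5] / [6];  Q = [1] / [2]
  Insert 7 (step 3): P = [5, 7] / [6];  Q = [1, 3] / [2]
  Insert 4 (step 4): P = [4, 7] / [5] / [6];  Q = [1, 3] / [2] / [4]
  Insert 3 (step 5): P = [3, 7] / [4] / [5] / [6];  Q = [1, 3] / [2] / [4] / [5]
  Insert 1 (step 6): P = [1, 7] / [3] / [4] / [5] / [6];  Q = [1, 3] / [2] / [4] / [5] / [6]
  Insert 2 (step 7): P = [1, 2] / [3, 7] / [4] / [5] / [6];  Q = [1, 3] / [2, 7] / [4] / [5] / [6]
Final shape: (2, 2, 1, 1, 1).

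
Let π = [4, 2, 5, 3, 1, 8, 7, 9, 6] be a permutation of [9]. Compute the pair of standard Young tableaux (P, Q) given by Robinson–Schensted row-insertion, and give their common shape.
P = [1, 3, 6, 9] / [2, 5, 7] / [4, 8];  Q = [1, 3, 6, 8] / [2, 4, 7] / [5, 9];  common shape = (4, 3, 2)

Row-insert the values π_1, π_2, … into P one at a time, bumping the leftmost entry strictly greater than the inserted value down to the next row. The recording tableau Q records, in position (i, j), the step at which that cell was added to P.
  Insert 4 (step 1): P = [4];  Q = [1]
  Insert 2 (step 2): P = [2] / [4];  Q = [1] / [2]
  Insert 5 (step 3): P = [2, 5] / [4];  Q = [1, 3] / [2]
  Insert 3 (step 4): P = [2, 3] / [4, 5];  Q = [1, 3] / [2, 4]
  Insert 1 (step 5): P = [1, 3] / [2, 5] / [4];  Q = [1, 3] / [2, 4] / [5]
  Insert 8 (step 6): P = [1, 3, 8] / [2, 5] / [4];  Q = [1, 3, 6] / [2, 4] / [5]
  Insert 7 (step 7): P = [1, 3, 7] / [2, 5, 8] / [4];  Q = [1, 3, 6] / [2, 4, 7] / [5]
  Insert 9 (step 8): P = [1, 3, 7, 9] / [2, 5, 8] / [4];  Q = [1, 3, 6, 8] / [2, 4, 7] / [5]
  Insert 6 (step 9): P = [1, 3, 6, 9] / [2, 5, 7] / [4, 8];  Q = [1, 3, 6, 8] / [2, 4, 7] / [5, 9]
Final shape: (4, 3, 2).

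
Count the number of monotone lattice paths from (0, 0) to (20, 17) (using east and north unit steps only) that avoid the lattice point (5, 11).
Number of paths = 15668343558

Total paths from (0, 0) to (20, 17): C(37, 20) = 15905368710. Paths through (5, 11): (paths (0, 0) → (5, 11)) × (paths (5, 11) → (20, 17)) = C(16, 5) · C(21, 15) = 4368 · 54264 = 237025152. Avoidance count = 15905368710 − 237025152 = 15668343558.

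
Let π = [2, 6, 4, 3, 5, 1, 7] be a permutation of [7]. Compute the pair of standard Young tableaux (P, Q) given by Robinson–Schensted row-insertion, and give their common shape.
P = [1, 3, 5, 7] / [2] / [4] / [6];  Q = [1, 2, 5, 7] / [3] / [4] / [6];  common shape = (4, 1, 1, 1)

Row-insert the values π_1, π_2, … into P one at a time, bumping the leftmost entry strictly greater than the inserted value down to the next row. The recording tableau Q records, in position (i, j), the step at which that cell was added to P.
  Insert 2 (step 1): P = [2];  Q = [1]
  Insert 6 (step 2): P = [2, 6];  Q = [1, 2]
  Insert 4 (step 3): P = [2, 4] / [6];  Q = [1, 2] / [3]
  Insert 3 (step 4): P = [2, 3] / [4] / [6];  Q = [1, 2] / [3] / [4]
  Insert 5 (step 5): P = [2, 3, 5] / [4] / [6];  Q = [1, 2, 5] / [3] / [4]
  Insert 1 (step 6): P = [1, 3, 5] / [2] / [4] / [6];  Q = [1, 2, 5] / [3] / [4] / [6]
  Insert 7 (step 7): P = [1, 3, 5, 7] / [2] / [4] / [6];  Q = [1, 2, 5, 7] / [3] / [4] / [6]
Final shape: (4, 1, 1, 1).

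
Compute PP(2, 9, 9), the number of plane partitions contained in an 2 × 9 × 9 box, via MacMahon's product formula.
PP(2, 9, 9) = 449141836

Evaluate the triple product over i = 1..2, j = 1..9, k = 1..9. The factors are (2/1) · (3/2) · (4/3) · (5/4) · (6/5) · (7/6) · (8/7) · (9/8) · … (162 factors total). The numerators and denominators telescope so the product is an integer; carrying out the multiplication exactly gives PP(2, 9, 9) = 449141836.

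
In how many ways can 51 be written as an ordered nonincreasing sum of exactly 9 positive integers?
p(51, 9 parts) = 17354

Partitions of n into exactly k parts are in bijection with partitions of n − k into at most k parts (subtract 1 from each part). So p(51, exactly 9) = p(42, parts ≤ 9). Computing via the recurrence p(m, j) = p(m, j−1) + p(m−j, j) gives 17354.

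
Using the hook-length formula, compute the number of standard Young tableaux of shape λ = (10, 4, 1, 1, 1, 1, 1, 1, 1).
# SYT of shape (10, 4, 1, 1, 1, 1, 1, 1, 1) = 16460080

Hook-length formula: f^λ = n! / Π hook(c), product over all cells c of the Young diagram. For λ = (10, 4, 1, 1, 1, 1, 1, 1, 1), n = 21 boxes. Hook lengths by row (left-to-right, top-to-bottom): [18, 10, 9, 8, 6, 5, 4, 3, 2, 1]; [11, 3, 2, 1]; [7]; [6]; [5]; [4]; [3]; [2]; [1]. Product of hooks = 3103930368000. So f^λ = 21! / 3103930368000 = 51090942171709440000 / 3103930368000 = 16460080.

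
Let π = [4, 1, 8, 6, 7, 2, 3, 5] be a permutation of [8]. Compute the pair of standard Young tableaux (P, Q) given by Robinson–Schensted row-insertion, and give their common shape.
P = [1, 2, 3, 5] / [4, 6, 7] / [8];  Q = [1, 3, 5, 8] / [2, 4, 7] / [6];  common shape = (4, 3, 1)

Row-insert the values π_1, π_2, … into P one at a time, bumping the leftmost entry strictly greater than the inserted value down to the next row. The recording tableau Q records, in position (i, j), the step at which that cell was added to P.
  Insert 4 (step 1): P = [4];  Q = [1]
  Insert 1 (step 2): P = [1] / [4];  Q = [1] / [2]
  Insert 8 (step 3): P = [1, 8] / [4];  Q = [1, 3] / [2]
  Insert 6 (step 4): P = [1, 6] / [4, 8];  Q = [1, 3] / [2, 4]
  Insert 7 (step 5): P = [1, 6, 7] / [4, 8];  Q = [1, 3, 5] / [2, 4]
  Insert 2 (step 6): P = [1, 2, 7] / [4, 6] / [8];  Q = [1, 3, 5] / [2, 4] / [6]
  Insert 3 (step 7): P = [1, 2, 3] / [4, 6, 7] / [8];  Q = [1, 3, 5] / [2, 4, 7] / [6]
  Insert 5 (step 8): P = [1, 2, 3, 5] / [4, 6, 7] / [8];  Q = [1, 3, 5, 8] / [2, 4, 7] / [6]
Final shape: (4, 3, 1).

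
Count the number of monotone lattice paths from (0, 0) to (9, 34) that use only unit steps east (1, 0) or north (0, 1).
Number of paths = 563921995

A monotone lattice path from (0, 0) to (9, 34) consists of 9 east steps and 34 north steps in some order, so it is determined by which 9 of the 43 steps are east. The count is C(43, 9) = 563921995.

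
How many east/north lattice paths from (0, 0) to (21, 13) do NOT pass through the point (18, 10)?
Number of paths = 665521560

Total paths from (0, 0) to (21, 13): C(34, 21) = 927983760. Paths through (18, 10): (paths (0, 0) → (18, 10)) × (paths (18, 10) → (21, 13)) = C(28, 18) · C(6, 3) = 13123110 · 20 = 262462200. Avoidance count = 927983760 − 262462200 = 665521560.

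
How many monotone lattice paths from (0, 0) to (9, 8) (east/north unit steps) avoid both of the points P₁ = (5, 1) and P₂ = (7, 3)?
Number of paths = 20566

Inclusion–exclusion. Total paths: C(17, 9) = 24310. Through P₁: C(6, 5)·C(11, 4) = 1980. Through P₂: C(10, 7)·C(7, 2) = 2520. Since P₁ is strictly southwest of P₂, a monotone path through both must visit P₁ then P₂; paths through both = C(6, 5)·C(4, 2)·C(7, 2) = 756. Avoid both = 24310 − 1980 − 2520 + 756 = 20566.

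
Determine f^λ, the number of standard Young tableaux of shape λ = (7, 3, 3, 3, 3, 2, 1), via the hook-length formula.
# SYT of shape (7, 3, 3, 3, 3, 2, 1) = 835665600

Hook-length formula: f^λ = n! / Π hook(c), product over all cells c of the Young diagram. For λ = (7, 3, 3, 3, 3, 2, 1), n = 22 boxes. Hook lengths by row (left-to-right, top-to-bottom): [13, 11, 9, 4, 3, 2, 1]; [8, 6, 4]; [7, 5, 3]; [6, 4, 2]; [5, 3, 1]; [3, 1]; [1]. Product of hooks = 1345036492800. So f^λ = 22! / 1345036492800 = 1124000727777607680000 / 1345036492800 = 835665600.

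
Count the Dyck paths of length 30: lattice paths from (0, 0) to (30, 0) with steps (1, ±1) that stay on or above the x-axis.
C_15 = 9694845

These Dyck paths are counted by the Catalan number C_n = (1/(n + 1)) · C(2n, n). For n = 15: C_15 = (1/16) · C(30, 15) = 155117520/16 = 9694845.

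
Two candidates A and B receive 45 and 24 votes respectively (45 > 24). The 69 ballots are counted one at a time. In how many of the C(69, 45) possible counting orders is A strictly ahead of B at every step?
Strict-lead orderings = 701713235902693560

Total orderings of the 69 votes with 45 for A: C(69, 45) = 2305629203680278840. By the Bertrand ballot formula (Cycle Lemma / reflection principle), the number of orderings in which A is strictly ahead of B throughout is (p − q)/(p + q) · C(p + q, p) = (45 − 24)/(45 + 24) · 2305629203680278840 = 701713235902693560.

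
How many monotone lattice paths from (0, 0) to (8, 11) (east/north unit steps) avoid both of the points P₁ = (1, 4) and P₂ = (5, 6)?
Number of paths = 36750

Inclusion–exclusion. Total paths: C(19, 8) = 75582. Through P₁: C(5, 1)·C(14, 7) = 17160. Through P₂: C(11, 5)·C(8, 3) = 25872. Since P₁ is strictly southwest of P₂, a monotone path through both must visit P₁ then P₂; paths through both = C(5, 1)·C(6, 4)·C(8, 3) = 4200. Avoid both = 75582 − 17160 − 25872 + 4200 = 36750.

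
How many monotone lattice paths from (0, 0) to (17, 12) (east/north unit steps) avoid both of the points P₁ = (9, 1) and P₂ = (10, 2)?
Number of paths = 50245507

Inclusion–exclusion. Total paths: C(29, 17) = 51895935. Through P₁: C(10, 9)·C(19, 8) = 755820. Through P₂: C(12, 10)·C(17, 7) = 1283568. Since P₁ is strictly southwest of P₂, a monotone path through both must visit P₁ then P₂; paths through both = C(10, 9)·C(2, 1)·C(17, 7) = 388960. Avoid both = 51895935 − 755820 − 1283568 + 388960 = 50245507.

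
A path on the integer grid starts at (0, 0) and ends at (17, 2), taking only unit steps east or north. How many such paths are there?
Number of paths = 171

A monotone lattice path from (0, 0) to (17, 2) consists of 17 east steps and 2 north steps in some order, so it is determined by which 17 of the 19 steps are east. The count is C(19, 17) = 171.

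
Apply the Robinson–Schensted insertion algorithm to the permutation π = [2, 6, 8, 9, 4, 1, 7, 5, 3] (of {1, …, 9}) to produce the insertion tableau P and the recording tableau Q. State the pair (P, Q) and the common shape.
P = [1, 3, 5, 9] / [2, 4] / [6, 7] / [8];  Q = [1, 2, 3, 4] / [5, 7] / [6, 8] / [9];  common shape = (4, 2, 2, 1)

Row-insert the values π_1, π_2, … into P one at a time, bumping the leftmost entry strictly greater than the inserted value down to the next row. The recording tableau Q records, in position (i, j), the step at which that cell was added to P.
  Insert 2 (step 1): P = [2];  Q = [1]
  Insert 6 (step 2): P = [2, 6];  Q = [1, 2]
  Insert 8 (step 3): P = [2, 6, 8];  Q = [1, 2, 3]
  Insert 9 (step 4): P = [2, 6, 8, 9];  Q = [1, 2, 3, 4]
  Insert 4 (step 5): P = [2, 4, 8, 9] / [6];  Q = [1, 2, 3, 4] / [5]
  Insert 1 (step 6): P = [1, 4, 8, 9] / [2] / [6];  Q = [1, 2, 3, 4] / [5] / [6]
  Insert 7 (step 7): P = [1, 4, 7, 9] / [2, 8] / [6];  Q = [1, 2, 3, 4] / [5, 7] / [6]
  Insert 5 (step 8): P = [1, 4, 5, 9] / [2, 7] / [6, 8];  Q = [1, 2, 3, 4] / [5, 7] / [6, 8]
  Insert 3 (step 9): P = [1, 3, 5, 9] / [2, 4] / [6, 7] / [8];  Q = [1, 2, 3, 4] / [5, 7] / [6, 8] / [9]
Final shape: (4, 2, 2, 1).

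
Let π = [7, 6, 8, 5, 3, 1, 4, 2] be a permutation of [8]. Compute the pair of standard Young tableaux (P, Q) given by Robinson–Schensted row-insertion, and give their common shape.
P = [1, 2] / [3, 4] / [5, 8] / [6] / [7];  Q = [1, 3] / [2, 7] / [4, 8] / [5] / [6];  common shape = (2, 2, 2, 1, 1)

Row-insert the values π_1, π_2, … into P one at a time, bumping the leftmost entry strictly greater than the inserted value down to the next row. The recording tableau Q records, in position (i, j), the step at which that cell was added to P.
  Insert 7 (step 1): P = [7];  Q = [1]
  Insert 6 (step 2): P = [6] / [7];  Q = [1] / [2]
  Insert 8 (step 3): P = [6, 8] / [7];  Q = [1, 3] / [2]
  Insert 5 (step 4): P = [5, 8] / [6] / [7];  Q = [1, 3] / [2] / [4]
  Insert 3 (step 5): P = [3, 8] / [5] / [6] / [7];  Q = [1, 3] / [2] / [4] / [5]
  Insert 1 (step 6): P = [1, 8] / [3] / [5] / [6] / [7];  Q = [1, 3] / [2] / [4] / [5] / [6]
  Insert 4 (step 7): P = [1, 4] / [3, 8] / [5] / [6] / [7];  Q = [1, 3] / [2, 7] / [4] / [5] / [6]
  Insert 2 (step 8): P = [1, 2] / [3, 4] / [5, 8] / [6] / [7];  Q = [1, 3] / [2, 7] / [4, 8] / [5] / [6]
Final shape: (2, 2, 2, 1, 1).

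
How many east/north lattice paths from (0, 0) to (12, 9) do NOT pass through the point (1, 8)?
Number of paths = 293822

Total paths from (0, 0) to (12, 9): C(21, 12) = 293930. Paths through (1, 8): (paths (0, 0) → (1, 8)) × (paths (1, 8) → (12, 9)) = C(9, 1) · C(12, 11) = 9 · 12 = 108. Avoidance count = 293930 − 108 = 293822.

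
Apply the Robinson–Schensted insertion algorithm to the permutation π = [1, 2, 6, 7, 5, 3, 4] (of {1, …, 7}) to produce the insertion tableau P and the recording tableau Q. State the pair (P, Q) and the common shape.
P = [1, 2, 3, 4] / [5, 7] / [6];  Q = [1, 2, 3, 4] / [5, 7] / [6];  common shape = (4, 2, 1)

Row-insert the values π_1, π_2, … into P one at a time, bumping the leftmost entry strictly greater than the inserted value down to the next row. The recording tableau Q records, in position (i, j), the step at which that cell was added to P.
  Insert 1 (step 1): P = [1];  Q = [1]
  Insert 2 (step 2): P = [1, 2];  Q = [1, 2]
  Insert 6 (step 3): P = [1, 2, 6];  Q = [1, 2, 3]
  Insert 7 (step 4): P = [1, 2, 6, 7];  Q = [1, 2, 3, 4]
  Insert 5 (step 5): P = [1, 2, 5, 7] / [6];  Q = [1, 2, 3, 4] / [5]
  Insert 3 (step 6): P = [1, 2, 3, 7] / [5] / [6];  Q = [1, 2, 3, 4] / [5] / [6]
  Insert 4 (step 7): P = [1, 2, 3, 4] / [5, 7] / [6];  Q = [1, 2, 3, 4] / [5, 7] / [6]
Final shape: (4, 2, 1).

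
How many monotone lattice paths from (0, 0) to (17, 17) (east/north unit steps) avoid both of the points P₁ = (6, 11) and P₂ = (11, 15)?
Number of paths = 2007770892

Inclusion–exclusion. Total paths: C(34, 17) = 2333606220. Through P₁: C(17, 6)·C(17, 11) = 153165376. Through P₂: C(26, 11)·C(8, 6) = 216332480. Since P₁ is strictly southwest of P₂, a monotone path through both must visit P₁ then P₂; paths through both = C(17, 6)·C(9, 5)·C(8, 6) = 43662528. Avoid both = 2333606220 − 153165376 − 216332480 + 43662528 = 2007770892.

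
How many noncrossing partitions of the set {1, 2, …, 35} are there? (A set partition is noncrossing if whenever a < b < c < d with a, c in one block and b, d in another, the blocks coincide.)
C_35 = 3116285494907301262

These noncrossing partitions are counted by the Catalan number C_n = (1/(n + 1)) · C(2n, n). For n = 35: C_35 = (1/36) · C(70, 35) = 112186277816662845432/36 = 3116285494907301262.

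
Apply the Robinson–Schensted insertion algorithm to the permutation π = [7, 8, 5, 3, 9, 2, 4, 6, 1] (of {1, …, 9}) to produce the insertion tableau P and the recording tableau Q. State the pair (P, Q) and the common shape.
P = [1, 4, 6] / [2, 8, 9] / [3] / [5] / [7];  Q = [1, 2, 5] / [3, 7, 8] / [4] / [6] / [9];  common shape = (3, 3, 1, 1, 1)

Row-insert the values π_1, π_2, … into P one at a time, bumping the leftmost entry strictly greater than the inserted value down to the next row. The recording tableau Q records, in position (i, j), the step at which that cell was added to P.
  Insert 7 (step 1): P = [7];  Q = [1]
  Insert 8 (step 2): P = [7, 8];  Q = [1, 2]
  Insert 5 (step 3): P = [5, 8] / [7];  Q = [1, 2] / [3]
  Insert 3 (step 4): P = [3, 8] / [5] / [7];  Q = [1, 2] / [3] / [4]
  Insert 9 (step 5): P = [3, 8, 9] / [5] / [7];  Q = [1, 2, 5] / [3] / [4]
  Insert 2 (step 6): P = [2, 8, 9] / [3] / [5] / [7];  Q = [1, 2, 5] / [3] / [4] / [6]
  Insert 4 (step 7): P = [2, 4, 9] / [3, 8] / [5] / [7];  Q = [1, 2, 5] / [3, 7] / [4] / [6]
  Insert 6 (step 8): P = [2, 4, 6] / [3, 8, 9] / [5] / [7];  Q = [1, 2, 5] / [3, 7, 8] / [4] / [6]
  Insert 1 (step 9): P = [1, 4, 6] / [2, 8, 9] / [3] / [5] / [7];  Q = [1, 2, 5] / [3, 7, 8] / [4] / [6] / [9]
Final shape: (3, 3, 1, 1, 1).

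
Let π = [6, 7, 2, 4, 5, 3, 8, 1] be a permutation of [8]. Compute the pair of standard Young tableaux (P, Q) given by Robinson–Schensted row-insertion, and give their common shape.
P = [1, 3, 5, 8] / [2, 7] / [4] / [6];  Q = [1, 2, 5, 7] / [3, 4] / [6] / [8];  common shape = (4, 2, 1, 1)

Row-insert the values π_1, π_2, … into P one at a time, bumping the leftmost entry strictly greater than the inserted value down to the next row. The recording tableau Q records, in position (i, j), the step at which that cell was added to P.
  Insert 6 (step 1): P = [6];  Q = [1]
  Insert 7 (step 2): P = [6, 7];  Q = [1, 2]
  Insert 2 (step 3): P = [2, 7] / [6];  Q = [1, 2] / [3]
  Insert 4 (step 4): P = [2, 4] / [6, 7];  Q = [1, 2] / [3, 4]
  Insert 5 (step 5): P = [2, 4, 5] / [6, 7];  Q = [1, 2, 5] / [3, 4]
  Insert 3 (step 6): P = [2, 3, 5] / [4, 7] / [6];  Q = [1, 2, 5] / [3, 4] / [6]
  Insert 8 (step 7): P = [2, 3, 5, 8] / [4, 7] / [6];  Q = [1, 2, 5, 7] / [3, 4] / [6]
  Insert 1 (step 8): P = [1, 3, 5, 8] / [2, 7] / [4] / [6];  Q = [1, 2, 5, 7] / [3, 4] / [6] / [8]
Final shape: (4, 2, 1, 1).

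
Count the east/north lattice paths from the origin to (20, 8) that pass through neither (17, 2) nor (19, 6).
Number of paths = 2570136

Inclusion–exclusion. Total paths: C(28, 20) = 3108105. Through P₁: C(19, 17)·C(9, 3) = 14364. Through P₂: C(25, 19)·C(3, 1) = 531300. Since P₁ is strictly southwest of P₂, a monotone path through both must visit P₁ then P₂; paths through both = C(19, 17)·C(6, 2)·C(3, 1) = 7695. Avoid both = 3108105 − 14364 − 531300 + 7695 = 2570136.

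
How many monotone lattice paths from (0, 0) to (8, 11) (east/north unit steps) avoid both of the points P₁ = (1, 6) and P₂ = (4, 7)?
Number of paths = 48898

Inclusion–exclusion. Total paths: C(19, 8) = 75582. Through P₁: C(7, 1)·C(12, 7) = 5544. Through P₂: C(11, 4)·C(8, 4) = 23100. Since P₁ is strictly southwest of P₂, a monotone path through both must visit P₁ then P₂; paths through both = C(7, 1)·C(4, 3)·C(8, 4) = 1960. Avoid both = 75582 − 5544 − 23100 + 1960 = 48898.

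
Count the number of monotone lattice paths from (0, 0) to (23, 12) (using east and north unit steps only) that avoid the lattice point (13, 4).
Number of paths = 730307760

Total paths from (0, 0) to (23, 12): C(35, 23) = 834451800. Paths through (13, 4): (paths (0, 0) → (13, 4)) × (paths (13, 4) → (23, 12)) = C(17, 13) · C(18, 10) = 2380 · 43758 = 104144040. Avoidance count = 834451800 − 104144040 = 730307760.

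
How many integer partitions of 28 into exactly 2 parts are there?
p(28, 2 parts) = 14

Partitions of n into exactly k parts are in bijection with partitions of n − k into at most k parts (subtract 1 from each part). So p(28, exactly 2) = p(26, parts ≤ 2). Computing via the recurrence p(m, j) = p(m, j−1) + p(m−j, j) gives 14.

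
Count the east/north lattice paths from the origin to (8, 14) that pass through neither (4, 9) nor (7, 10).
Number of paths = 146740

Inclusion–exclusion. Total paths: C(22, 8) = 319770. Through P₁: C(13, 4)·C(9, 4) = 90090. Through P₂: C(17, 7)·C(5, 1) = 97240. Since P₁ is strictly southwest of P₂, a monotone path through both must visit P₁ then P₂; paths through both = C(13, 4)·C(4, 3)·C(5, 1) = 14300. Avoid both = 319770 − 90090 − 97240 + 14300 = 146740.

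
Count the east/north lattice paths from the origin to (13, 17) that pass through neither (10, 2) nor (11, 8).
Number of paths = 115574394

Inclusion–exclusion. Total paths: C(30, 13) = 119759850. Through P₁: C(12, 10)·C(18, 3) = 53856. Through P₂: C(19, 11)·C(11, 2) = 4157010. Since P₁ is strictly southwest of P₂, a monotone path through both must visit P₁ then P₂; paths through both = C(12, 10)·C(7, 1)·C(11, 2) = 25410. Avoid both = 119759850 − 53856 − 4157010 + 25410 = 115574394.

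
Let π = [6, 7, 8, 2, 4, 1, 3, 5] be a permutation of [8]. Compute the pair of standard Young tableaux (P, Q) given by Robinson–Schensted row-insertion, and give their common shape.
P = [1, 3, 5] / [2, 4, 8] / [6, 7];  Q = [1, 2, 3] / [4, 5, 8] / [6, 7];  common shape = (3, 3, 2)

Row-insert the values π_1, π_2, … into P one at a time, bumping the leftmost entry strictly greater than the inserted value down to the next row. The recording tableau Q records, in position (i, j), the step at which that cell was added to P.
  Insert 6 (step 1): P = [6];  Q = [1]
  Insert 7 (step 2): P = [6, 7];  Q = [1, 2]
  Insert 8 (step 3): P = [6, 7, 8];  Q = [1, 2, 3]
  Insert 2 (step 4): P = [2, 7, 8] / [6];  Q = [1, 2, 3] / [4]
  Insert 4 (step 5): P = [2, 4, 8] / [6, 7];  Q = [1, 2, 3] / [4, 5]
  Insert 1 (step 6): P = [1, 4, 8] / [2, 7] / [6];  Q = [1, 2, 3] / [4, 5] / [6]
  Insert 3 (step 7): P = [1, 3, 8] / [2, 4] / [6, 7];  Q = [1, 2, 3] / [4, 5] / [6, 7]
  Insert 5 (step 8): P = [1, 3, 5] / [2, 4, 8] / [6, 7];  Q = [1, 2, 3] / [4, 5, 8] / [6, 7]
Final shape: (3, 3, 2).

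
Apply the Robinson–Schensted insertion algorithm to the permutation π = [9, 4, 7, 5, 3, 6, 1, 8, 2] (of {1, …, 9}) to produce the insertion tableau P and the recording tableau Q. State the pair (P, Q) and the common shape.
P = [1, 2, 6, 8] / [3, 5] / [4] / [7] / [9];  Q = [1, 3, 6, 8] / [2, 9] / [4] / [5] / [7];  common shape = (4, 2, 1, 1, 1)

Row-insert the values π_1, π_2, … into P one at a time, bumping the leftmost entry strictly greater than the inserted value down to the next row. The recording tableau Q records, in position (i, j), the step at which that cell was added to P.
  Insert 9 (step 1): P = [9];  Q = [1]
  Insert 4 (step 2): P = [4] / [9];  Q = [1] / [2]
  Insert 7 (step 3): P = [4, 7] / [9];  Q = [1, 3] / [2]
  Insert 5 (step 4): P = [4, 5] / [7] / [9];  Q = [1, 3] / [2] / [4]
  Insert 3 (step 5): P = [3, 5] / [4] / [7] / [9];  Q = [1, 3] / [2] / [4] / [5]
  Insert 6 (step 6): P = [3, 5, 6] / [4] / [7] / [9];  Q = [1, 3, 6] / [2] / [4] / [5]
  Insert 1 (step 7): P = [1, 5, 6] / [3] / [4] / [7] / [9];  Q = [1, 3, 6] / [2] / [4] / [5] / [7]
  Insert 8 (step 8): P = [1, 5, 6, 8] / [3] / [4] / [7] / [9];  Q = [1, 3, 6, 8] / [2] / [4] / [5] / [7]
  Insert 2 (step 9): P = [1, 2, 6, 8] / [3, 5] / [4] / [7] / [9];  Q = [1, 3, 6, 8] / [2, 9] / [4] / [5] / [7]
Final shape: (4, 2, 1, 1, 1).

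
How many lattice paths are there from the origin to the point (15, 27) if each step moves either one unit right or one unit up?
Number of paths = 98672427616

A monotone lattice path from (0, 0) to (15, 27) consists of 15 east steps and 27 north steps in some order, so it is determined by which 15 of the 42 steps are east. The count is C(42, 15) = 98672427616.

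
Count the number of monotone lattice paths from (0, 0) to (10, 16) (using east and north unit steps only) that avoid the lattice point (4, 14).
Number of paths = 5226055

Total paths from (0, 0) to (10, 16): C(26, 10) = 5311735. Paths through (4, 14): (paths (0, 0) → (4, 14)) × (paths (4, 14) → (10, 16)) = C(18, 4) · C(8, 6) = 3060 · 28 = 85680. Avoidance count = 5311735 − 85680 = 5226055.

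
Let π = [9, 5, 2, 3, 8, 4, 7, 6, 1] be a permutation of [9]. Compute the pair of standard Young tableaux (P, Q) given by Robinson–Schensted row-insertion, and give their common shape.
P = [1, 3, 4, 6] / [2, 7] / [5] / [8] / [9];  Q = [1, 4, 5, 7] / [2, 6] / [3] / [8] / [9];  common shape = (4, 2, 1, 1, 1)

Row-insert the values π_1, π_2, … into P one at a time, bumping the leftmost entry strictly greater than the inserted value down to the next row. The recording tableau Q records, in position (i, j), the step at which that cell was added to P.
  Insert 9 (step 1): P = [9];  Q = [1]
  Insert 5 (step 2): P = [5] / [9];  Q = [1] / [2]
  Insert 2 (step 3): P = [2] / [5] / [9];  Q = [1] / [2] / [3]
  Insert 3 (step 4): P = [2, 3] / [5] / [9];  Q = [1, 4] / [2] / [3]
  Insert 8 (step 5): P = [2, 3, 8] / [5] / [9];  Q = [1, 4, 5] / [2] / [3]
  Insert 4 (step 6): P = [2, 3, 4] / [5, 8] / [9];  Q = [1, 4, 5] / [2, 6] / [3]
  Insert 7 (step 7): P = [2, 3, 4, 7] / [5, 8] / [9];  Q = [1, 4, 5, 7] / [2, 6] / [3]
  Insert 6 (step 8): P = [2, 3, 4, 6] / [5, 7] / [8] / [9];  Q = [1, 4, 5, 7] / [2, 6] / [3] / [8]
  Insert 1 (step 9): P = [1, 3, 4, 6] / [2, 7] / [5] / [8] / [9];  Q = [1, 4, 5, 7] / [2, 6] / [3] / [8] / [9]
Final shape: (4, 2, 1, 1, 1).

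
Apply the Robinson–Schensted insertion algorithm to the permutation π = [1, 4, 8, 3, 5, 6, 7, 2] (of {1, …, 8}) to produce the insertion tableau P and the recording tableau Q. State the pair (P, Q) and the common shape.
P = [1, 2, 5, 6, 7] / [3, 8] / [4];  Q = [1, 2, 3, 6, 7] / [4, 5] / [8];  common shape = (5, 2, 1)

Row-insert the values π_1, π_2, … into P one at a time, bumping the leftmost entry strictly greater than the inserted value down to the next row. The recording tableau Q records, in position (i, j), the step at which that cell was added to P.
  Insert 1 (step 1): P = [1];  Q = [1]
  Insert 4 (step 2): P = [1, 4];  Q = [1, 2]
  Insert 8 (step 3): P = [1, 4, 8];  Q = [1, 2, 3]
  Insert 3 (step 4): P = [1, 3, 8] / [4];  Q = [1, 2, 3] / [4]
  Insert 5 (step 5): P = [1, 3, 5] / [4, 8];  Q = [1, 2, 3] / [4, 5]
  Insert 6 (step 6): P = [1, 3, 5, 6] / [4, 8];  Q = [1, 2, 3, 6] / [4, 5]
  Insert 7 (step 7): P = [1, 3, 5, 6, 7] / [4, 8];  Q = [1, 2, 3, 6, 7] / [4, 5]
  Insert 2 (step 8): P = [1, 2, 5, 6, 7] / [3, 8] / [4];  Q = [1, 2, 3, 6, 7] / [4, 5] / [8]
Final shape: (5, 2, 1).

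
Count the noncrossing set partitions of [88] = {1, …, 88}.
C_88 = 64633260585762914370496637486146181462681535261000

These noncrossing partitions are counted by the Catalan number C_n = (1/(n + 1)) · C(2n, n). For n = 88: C_88 = (1/89) · C(176, 88) = 5752360192132899378974200736267010150178656638229000/89 = 64633260585762914370496637486146181462681535261000.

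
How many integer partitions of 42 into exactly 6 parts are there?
p(42, 6 parts) = 2432

Partitions of n into exactly k parts are in bijection with partitions of n − k into at most k parts (subtract 1 from each part). So p(42, exactly 6) = p(36, parts ≤ 6). Computing via the recurrence p(m, j) = p(m, j−1) + p(m−j, j) gives 2432.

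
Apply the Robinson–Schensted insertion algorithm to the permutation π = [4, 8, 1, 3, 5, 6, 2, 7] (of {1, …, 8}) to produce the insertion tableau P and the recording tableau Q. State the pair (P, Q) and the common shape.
P = [1, 2, 5, 6, 7] / [3, 8] / [4];  Q = [1, 2, 5, 6, 8] / [3, 4] / [7];  common shape = (5, 2, 1)

Row-insert the values π_1, π_2, … into P one at a time, bumping the leftmost entry strictly greater than the inserted value down to the next row. The recording tableau Q records, in position (i, j), the step at which that cell was added to P.
  Insert 4 (step 1): P = [4];  Q = [1]
  Insert 8 (step 2): P = [4, 8];  Q = [1, 2]
  Insert 1 (step 3): P = [1, 8] / [4];  Q = [1, 2] / [3]
  Insert 3 (step 4): P = [1, 3] / [4, 8];  Q = [1, 2] / [3, 4]
  Insert 5 (step 5): P = [1, 3, 5] / [4, 8];  Q = [1, 2, 5] / [3, 4]
  Insert 6 (step 6): P = [1, 3, 5, 6] / [4, 8];  Q = [1, 2, 5, 6] / [3, 4]
  Insert 2 (step 7): P = [1, 2, 5, 6] / [3, 8] / [4];  Q = [1, 2, 5, 6] / [3, 4] / [7]
  Insert 7 (step 8): P = [1, 2, 5, 6, 7] / [3, 8] / [4];  Q = [1, 2, 5, 6, 8] / [3, 4] / [7]
Final shape: (5, 2, 1).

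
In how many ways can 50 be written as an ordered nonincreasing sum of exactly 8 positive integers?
p(50, 8 parts) = 12450

Partitions of n into exactly k parts are in bijection with partitions of n − k into at most k parts (subtract 1 from each part). So p(50, exactly 8) = p(42, parts ≤ 8). Computing via the recurrence p(m, j) = p(m, j−1) + p(m−j, j) gives 12450.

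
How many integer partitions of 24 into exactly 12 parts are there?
p(24, 12 parts) = 77

Partitions of n into exactly k parts are in bijection with partitions of n − k into at most k parts (subtract 1 from each part). So p(24, exactly 12) = p(12, parts ≤ 12). Computing via the recurrence p(m, j) = p(m, j−1) + p(m−j, j) gives 77.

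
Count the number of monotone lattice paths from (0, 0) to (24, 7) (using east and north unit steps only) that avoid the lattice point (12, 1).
Number of paths = 2388243

Total paths from (0, 0) to (24, 7): C(31, 24) = 2629575. Paths through (12, 1): (paths (0, 0) → (12, 1)) × (paths (12, 1) → (24, 7)) = C(13, 12) · C(18, 12) = 13 · 18564 = 241332. Avoidance count = 2629575 − 241332 = 2388243.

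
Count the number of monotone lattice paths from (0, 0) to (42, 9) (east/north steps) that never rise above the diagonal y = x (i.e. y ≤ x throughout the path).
Number of paths = 2405549300

By the reflection principle (André's argument), the number of monotone paths to (42, 9) with n ≤ m that never go above y = x is C(51, 42) − C(51, 43) = 3042312350 − 636763050 = 2405549300.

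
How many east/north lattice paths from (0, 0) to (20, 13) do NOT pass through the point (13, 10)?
Number of paths = 435878520

Total paths from (0, 0) to (20, 13): C(33, 20) = 573166440. Paths through (13, 10): (paths (0, 0) → (13, 10)) × (paths (13, 10) → (20, 13)) = C(23, 13) · C(10, 7) = 1144066 · 120 = 137287920. Avoidance count = 573166440 − 137287920 = 435878520.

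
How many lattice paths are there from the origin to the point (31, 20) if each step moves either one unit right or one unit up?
Number of paths = 77535155627160

A monotone lattice path from (0, 0) to (31, 20) consists of 31 east steps and 20 north steps in some order, so it is determined by which 31 of the 51 steps are east. The count is C(51, 31) = 77535155627160.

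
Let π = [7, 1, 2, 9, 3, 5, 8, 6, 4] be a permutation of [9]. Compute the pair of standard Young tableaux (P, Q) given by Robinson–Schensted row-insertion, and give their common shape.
P = [1, 2, 3, 4, 6] / [5, 8] / [7] / [9];  Q = [1, 3, 4, 6, 7] / [2, 5] / [8] / [9];  common shape = (5, 2, 1, 1)

Row-insert the values π_1, π_2, … into P one at a time, bumping the leftmost entry strictly greater than the inserted value down to the next row. The recording tableau Q records, in position (i, j), the step at which that cell was added to P.
  Insert 7 (step 1): P = [7];  Q = [1]
  Insert 1 (step 2): P = [1] / [7];  Q = [1] / [2]
  Insert 2 (step 3): P = [1, 2] / [7];  Q = [1, 3] / [2]
  Insert 9 (step 4): P = [1, 2, 9] / [7];  Q = [1, 3, 4] / [2]
  Insert 3 (step 5): P = [1, 2, 3] / [7, 9];  Q = [1, 3, 4] / [2, 5]
  Insert 5 (step 6): P = [1, 2, 3, 5] / [7, 9];  Q = [1, 3, 4, 6] / [2, 5]
  Insert 8 (step 7): P = [1, 2, 3, 5, 8] / [7, 9];  Q = [1, 3, 4, 6, 7] / [2, 5]
  Insert 6 (step 8): P = [1, 2, 3, 5, 6] / [7, 8] / [9];  Q = [1, 3, 4, 6, 7] / [2, 5] / [8]
  Insert 4 (step 9): P = [1, 2, 3, 4, 6] / [5, 8] / [7] / [9];  Q = [1, 3, 4, 6, 7] / [2, 5] / [8] / [9]
Final shape: (5, 2, 1, 1).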